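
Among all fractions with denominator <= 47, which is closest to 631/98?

264/41

Expand x = 631/98 as a continued fraction with the Euclidean algorithm:
  631 = 6*98 + 43, so a_0 = 6.
  98 = 2*43 + 12, so a_1 = 2.
  43 = 3*12 + 7, so a_2 = 3.
  12 = 1*7 + 5, so a_3 = 1.
  7 = 1*5 + 2, so a_4 = 1.
  5 = 2*2 + 1, so a_5 = 2.
  2 = 2*1 + 0, so a_6 = 2.
so x = [6; 2, 3, 1, 1, 2, 2].
Convergents (p_i = a_i*p_{i-1} + p_{i-2}, q_i = a_i*q_{i-1} + q_{i-2} with p_{-2}=0, p_{-1}=1, q_{-2}=1, q_{-1}=0), until the denominator exceeds 47:
  i=0: a_0=6, p_0 = 6*1 + 0 = 6, q_0 = 6*0 + 1 = 1.
  i=1: a_1=2, p_1 = 2*6 + 1 = 13, q_1 = 2*1 + 0 = 2.
  i=2: a_2=3, p_2 = 3*13 + 6 = 45, q_2 = 3*2 + 1 = 7.
  i=3: a_3=1, p_3 = 1*45 + 13 = 58, q_3 = 1*7 + 2 = 9.
  i=4: a_4=1, p_4 = 1*58 + 45 = 103, q_4 = 1*9 + 7 = 16.
  i=5: a_5=2, p_5 = 2*103 + 58 = 264, q_5 = 2*16 + 9 = 41.
  i=6: a_6=2, p_6 = 2*264 + 103 = 631, q_6 = 2*41 + 16 = 98.
q_6 = 98 > 47, so the last convergent with denominator <= 47 is p_5/q_5 = 264/41.
The closest fraction with denominator <= 47 is either p_5/q_5 or the intermediate fraction (k*p_5 + p_4)/(k*q_5 + q_4) with the largest k >= 1 whose denominator stays <= 47; these approach x as k grows, and every other convergent or intermediate fraction in range is farther away.
Largest k: floor((47 - q_4)/q_5) = floor((47 - 16)/41) = 0.
Since k = 0, no intermediate fraction beyond p_5/q_5 has denominator <= 47, so the convergent 264/41 is the closest (its error is |631*41 - 264*98|/(98*41) = 1/4018).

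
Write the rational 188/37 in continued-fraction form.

Run the Euclidean algorithm on 188 and 37; the successive quotients are the partial quotients a_0, a_1, ... (each step inverts the fractional part left over by the previous one):
  188 = 5*37 + 3, so a_0 = 5.
  37 = 12*3 + 1, so a_1 = 12.
  3 = 3*1 + 0, so a_2 = 3.
The remainder reaches 0 after 3 divisions, so the expansion has 3 partial quotients, read off in order.

[5; 12, 3]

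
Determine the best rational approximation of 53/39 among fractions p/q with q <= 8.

11/8

Expand x = 53/39 as a continued fraction with the Euclidean algorithm:
  53 = 1*39 + 14, so a_0 = 1.
  39 = 2*14 + 11, so a_1 = 2.
  14 = 1*11 + 3, so a_2 = 1.
  11 = 3*3 + 2, so a_3 = 3.
  3 = 1*2 + 1, so a_4 = 1.
  2 = 2*1 + 0, so a_5 = 2.
so x = [1; 2, 1, 3, 1, 2].
Convergents (p_i = a_i*p_{i-1} + p_{i-2}, q_i = a_i*q_{i-1} + q_{i-2} with p_{-2}=0, p_{-1}=1, q_{-2}=1, q_{-1}=0), until the denominator exceeds 8:
  i=0: a_0=1, p_0 = 1*1 + 0 = 1, q_0 = 1*0 + 1 = 1.
  i=1: a_1=2, p_1 = 2*1 + 1 = 3, q_1 = 2*1 + 0 = 2.
  i=2: a_2=1, p_2 = 1*3 + 1 = 4, q_2 = 1*2 + 1 = 3.
  i=3: a_3=3, p_3 = 3*4 + 3 = 15, q_3 = 3*3 + 2 = 11.
q_3 = 11 > 8, so the last convergent with denominator <= 8 is p_2/q_2 = 4/3.
The closest fraction with denominator <= 8 is either p_2/q_2 or the intermediate fraction (k*p_2 + p_1)/(k*q_2 + q_1) with the largest k >= 1 whose denominator stays <= 8; these approach x as k grows, and every other convergent or intermediate fraction in range is farther away.
Largest k: floor((8 - q_1)/q_2) = floor((8 - 2)/3) = 2.
That gives (2*4 + 3)/(2*3 + 2) = 11/8.
Compare the errors: |x - 4/3| = |53*3 - 4*39|/(39*3) = 3/117, and |x - 11/8| = |53*8 - 11*39|/(39*8) = 5/312.
Cross-multiplying, 5*117 = 585 < 936 = 3*312, so 5/312 is smaller: the intermediate fraction 11/8 is closer to x than 4/3.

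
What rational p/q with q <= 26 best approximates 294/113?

13/5

Expand x = 294/113 as a continued fraction with the Euclidean algorithm:
  294 = 2*113 + 68, so a_0 = 2.
  113 = 1*68 + 45, so a_1 = 1.
  68 = 1*45 + 23, so a_2 = 1.
  45 = 1*23 + 22, so a_3 = 1.
  23 = 1*22 + 1, so a_4 = 1.
  22 = 22*1 + 0, so a_5 = 22.
so x = [2; 1, 1, 1, 1, 22].
Convergents (p_i = a_i*p_{i-1} + p_{i-2}, q_i = a_i*q_{i-1} + q_{i-2} with p_{-2}=0, p_{-1}=1, q_{-2}=1, q_{-1}=0), until the denominator exceeds 26:
  i=0: a_0=2, p_0 = 2*1 + 0 = 2, q_0 = 2*0 + 1 = 1.
  i=1: a_1=1, p_1 = 1*2 + 1 = 3, q_1 = 1*1 + 0 = 1.
  i=2: a_2=1, p_2 = 1*3 + 2 = 5, q_2 = 1*1 + 1 = 2.
  i=3: a_3=1, p_3 = 1*5 + 3 = 8, q_3 = 1*2 + 1 = 3.
  i=4: a_4=1, p_4 = 1*8 + 5 = 13, q_4 = 1*3 + 2 = 5.
  i=5: a_5=22, p_5 = 22*13 + 8 = 294, q_5 = 22*5 + 3 = 113.
q_5 = 113 > 26, so the last convergent with denominator <= 26 is p_4/q_4 = 13/5.
The closest fraction with denominator <= 26 is either p_4/q_4 or the intermediate fraction (k*p_4 + p_3)/(k*q_4 + q_3) with the largest k >= 1 whose denominator stays <= 26; these approach x as k grows, and every other convergent or intermediate fraction in range is farther away.
Largest k: floor((26 - q_3)/q_4) = floor((26 - 3)/5) = 4.
That gives (4*13 + 8)/(4*5 + 3) = 60/23.
Compare the errors: |x - 13/5| = |294*5 - 13*113|/(113*5) = 1/565, and |x - 60/23| = |294*23 - 60*113|/(113*23) = 18/2599.
Cross-multiplying, 1*2599 = 2599 < 10170 = 18*565, so 1/565 is smaller: the convergent 13/5 is closer to x than 60/23.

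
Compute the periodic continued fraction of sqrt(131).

[11; (2, 4, 11, 4, 2, 22)]

Write x_i = (sqrt(131) + m_i)/d_i with (m_0, d_0) = (0, 1). a_0 = floor(sqrt(131)) = 11, since 11^2 = 121 <= 131 < 144 = 12^2.
Iterate m_{i+1} = d_i*a_i - m_i, d_{i+1} = (131 - m_{i+1}^2)/d_i, a_{i+1} = floor((a_0 + m_{i+1})/d_{i+1}):
  m_1 = 1*11 - 0 = 11, d_1 = (131 - 11^2)/1 = 10/1 = 10, a_1 = floor((11 + 11)/10) = 2.
  m_2 = 10*2 - 11 = 9, d_2 = (131 - 9^2)/10 = 50/10 = 5, a_2 = floor((11 + 9)/5) = 4.
  m_3 = 5*4 - 9 = 11, d_3 = (131 - 11^2)/5 = 10/5 = 2, a_3 = floor((11 + 11)/2) = 11.
  m_4 = 2*11 - 11 = 11, d_4 = (131 - 11^2)/2 = 10/2 = 5, a_4 = floor((11 + 11)/5) = 4.
  m_5 = 5*4 - 11 = 9, d_5 = (131 - 9^2)/5 = 50/5 = 10, a_5 = floor((11 + 9)/10) = 2.
  m_6 = 10*2 - 9 = 11, d_6 = (131 - 11^2)/10 = 10/10 = 1, a_6 = floor((11 + 11)/1) = 22.
  m_7 = 1*22 - 11 = 11, d_7 = (131 - 11^2)/1 = 10/1 = 10: (m_7, d_7) = (m_1, d_1) = (11, 10), so from here the quotients repeat a_1, ..., a_6; the period length is 6.
Hence the expansion of sqrt(131) is a_0 = 11 followed by the repeating block 2, 4, 11, 4, 2, 22 (period 6).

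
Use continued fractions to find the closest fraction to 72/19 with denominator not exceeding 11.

19/5

Expand x = 72/19 as a continued fraction with the Euclidean algorithm:
  72 = 3*19 + 15, so a_0 = 3.
  19 = 1*15 + 4, so a_1 = 1.
  15 = 3*4 + 3, so a_2 = 3.
  4 = 1*3 + 1, so a_3 = 1.
  3 = 3*1 + 0, so a_4 = 3.
so x = [3; 1, 3, 1, 3].
Convergents (p_i = a_i*p_{i-1} + p_{i-2}, q_i = a_i*q_{i-1} + q_{i-2} with p_{-2}=0, p_{-1}=1, q_{-2}=1, q_{-1}=0), until the denominator exceeds 11:
  i=0: a_0=3, p_0 = 3*1 + 0 = 3, q_0 = 3*0 + 1 = 1.
  i=1: a_1=1, p_1 = 1*3 + 1 = 4, q_1 = 1*1 + 0 = 1.
  i=2: a_2=3, p_2 = 3*4 + 3 = 15, q_2 = 3*1 + 1 = 4.
  i=3: a_3=1, p_3 = 1*15 + 4 = 19, q_3 = 1*4 + 1 = 5.
  i=4: a_4=3, p_4 = 3*19 + 15 = 72, q_4 = 3*5 + 4 = 19.
q_4 = 19 > 11, so the last convergent with denominator <= 11 is p_3/q_3 = 19/5.
The closest fraction with denominator <= 11 is either p_3/q_3 or the intermediate fraction (k*p_3 + p_2)/(k*q_3 + q_2) with the largest k >= 1 whose denominator stays <= 11; these approach x as k grows, and every other convergent or intermediate fraction in range is farther away.
Largest k: floor((11 - q_2)/q_3) = floor((11 - 4)/5) = 1.
That gives (1*19 + 15)/(1*5 + 4) = 34/9.
Compare the errors: |x - 19/5| = |72*5 - 19*19|/(19*5) = 1/95, and |x - 34/9| = |72*9 - 34*19|/(19*9) = 2/171.
Cross-multiplying, 1*171 = 171 < 190 = 2*95, so 1/95 is smaller: the convergent 19/5 is closer to x than 34/9.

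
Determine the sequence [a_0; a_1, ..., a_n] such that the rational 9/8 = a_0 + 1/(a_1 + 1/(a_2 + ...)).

[1; 8]

Run the Euclidean algorithm on 9 and 8; the successive quotients are the partial quotients a_0, a_1, ... (each step inverts the fractional part left over by the previous one):
  9 = 1*8 + 1, so a_0 = 1.
  8 = 8*1 + 0, so a_1 = 8.
The remainder reaches 0 after 2 divisions, so the expansion has 2 partial quotients, read off in order.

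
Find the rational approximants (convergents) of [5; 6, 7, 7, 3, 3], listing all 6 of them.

Using the convergent recurrence p_i = a_i*p_{i-1} + p_{i-2}, q_i = a_i*q_{i-1} + q_{i-2} with p_{-2}=0, p_{-1}=1, q_{-2}=1, q_{-1}=0:
  i=0: a_0=5, p_0 = 5*1 + 0 = 5, q_0 = 5*0 + 1 = 1.
  i=1: a_1=6, p_1 = 6*5 + 1 = 31, q_1 = 6*1 + 0 = 6.
  i=2: a_2=7, p_2 = 7*31 + 5 = 222, q_2 = 7*6 + 1 = 43.
  i=3: a_3=7, p_3 = 7*222 + 31 = 1585, q_3 = 7*43 + 6 = 307.
  i=4: a_4=3, p_4 = 3*1585 + 222 = 4977, q_4 = 3*307 + 43 = 964.
  i=5: a_5=3, p_5 = 3*4977 + 1585 = 16516, q_5 = 3*964 + 307 = 3199.

5/1, 31/6, 222/43, 1585/307, 4977/964, 16516/3199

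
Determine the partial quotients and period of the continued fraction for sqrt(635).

[25; (5, 50)]

Write x_i = (sqrt(635) + m_i)/d_i with (m_0, d_0) = (0, 1). a_0 = floor(sqrt(635)) = 25, since 25^2 = 625 <= 635 < 676 = 26^2.
Iterate m_{i+1} = d_i*a_i - m_i, d_{i+1} = (635 - m_{i+1}^2)/d_i, a_{i+1} = floor((a_0 + m_{i+1})/d_{i+1}):
  m_1 = 1*25 - 0 = 25, d_1 = (635 - 25^2)/1 = 10/1 = 10, a_1 = floor((25 + 25)/10) = 5.
  m_2 = 10*5 - 25 = 25, d_2 = (635 - 25^2)/10 = 10/10 = 1, a_2 = floor((25 + 25)/1) = 50.
  m_3 = 1*50 - 25 = 25, d_3 = (635 - 25^2)/1 = 10/1 = 10: (m_3, d_3) = (m_1, d_1) = (25, 10), so from here the quotients repeat a_1, a_2; the period length is 2.
Hence the expansion of sqrt(635) is a_0 = 25 followed by the repeating block 5, 50 (period 2).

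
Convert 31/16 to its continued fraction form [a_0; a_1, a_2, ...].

[1; 1, 15]

Run the Euclidean algorithm on 31 and 16; the successive quotients are the partial quotients a_0, a_1, ... (each step inverts the fractional part left over by the previous one):
  31 = 1*16 + 15, so a_0 = 1.
  16 = 1*15 + 1, so a_1 = 1.
  15 = 15*1 + 0, so a_2 = 15.
The remainder reaches 0 after 3 divisions, so the expansion has 3 partial quotients, read off in order.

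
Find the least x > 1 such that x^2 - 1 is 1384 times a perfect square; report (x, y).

First expand sqrt(1384) as a continued fraction. With x_i = (sqrt(1384) + m_i)/d_i and (m_0, d_0) = (0, 1): a_0 = floor(sqrt(1384)) = 37, since 37^2 = 1369 <= 1384 < 1444 = 38^2.
Iterate m_{i+1} = d_i*a_i - m_i, d_{i+1} = (1384 - m_{i+1}^2)/d_i, a_{i+1} = floor((a_0 + m_{i+1})/d_{i+1}):
  m_1 = 1*37 - 0 = 37, d_1 = (1384 - 37^2)/1 = 15/1 = 15, a_1 = floor((37 + 37)/15) = 4.
  m_2 = 15*4 - 37 = 23, d_2 = (1384 - 23^2)/15 = 855/15 = 57, a_2 = floor((37 + 23)/57) = 1.
  m_3 = 57*1 - 23 = 34, d_3 = (1384 - 34^2)/57 = 228/57 = 4, a_3 = floor((37 + 34)/4) = 17.
  m_4 = 4*17 - 34 = 34, d_4 = (1384 - 34^2)/4 = 228/4 = 57, a_4 = floor((37 + 34)/57) = 1.
  m_5 = 57*1 - 34 = 23, d_5 = (1384 - 23^2)/57 = 855/57 = 15, a_5 = floor((37 + 23)/15) = 4.
  m_6 = 15*4 - 23 = 37, d_6 = (1384 - 37^2)/15 = 15/15 = 1, a_6 = floor((37 + 37)/1) = 74.
  m_7 = 1*74 - 37 = 37, d_7 = (1384 - 37^2)/1 = 15/1 = 15: (m_7, d_7) = (m_1, d_1) = (37, 15), so from here the quotients repeat a_1, ..., a_6; the period length is 6.
So sqrt(1384) = [37; (4, 1, 17, 1, 4, 74)] with period length k = 6.
k is even, so the fundamental solution of x^2 - 1384y^2 = 1 is (p_{k-1}, q_{k-1}) = (p_5, q_5); compute convergents through index 5.
Convergents (p_i = a_i*p_{i-1} + p_{i-2}, q_i = a_i*q_{i-1} + q_{i-2} with p_{-2}=0, p_{-1}=1, q_{-2}=1, q_{-1}=0):
  i=0: a_0=37, p_0 = 37*1 + 0 = 37, q_0 = 37*0 + 1 = 1.
  i=1: a_1=4, p_1 = 4*37 + 1 = 149, q_1 = 4*1 + 0 = 4.
  i=2: a_2=1, p_2 = 1*149 + 37 = 186, q_2 = 1*4 + 1 = 5.
  i=3: a_3=17, p_3 = 17*186 + 149 = 3311, q_3 = 17*5 + 4 = 89.
  i=4: a_4=1, p_4 = 1*3311 + 186 = 3497, q_4 = 1*89 + 5 = 94.
  i=5: a_5=4, p_5 = 4*3497 + 3311 = 17299, q_5 = 4*94 + 89 = 465.
Check: 17299^2 - 1384*465^2 = 299255401 - 299255400 = 1, so (x, y) = (17299, 465) solves the equation, and by the theorem it is the least positive solution.

(x, y) = (17299, 465)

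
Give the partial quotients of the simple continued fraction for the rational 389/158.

Run the Euclidean algorithm on 389 and 158; the successive quotients are the partial quotients a_0, a_1, ... (each step inverts the fractional part left over by the previous one):
  389 = 2*158 + 73, so a_0 = 2.
  158 = 2*73 + 12, so a_1 = 2.
  73 = 6*12 + 1, so a_2 = 6.
  12 = 12*1 + 0, so a_3 = 12.
The remainder reaches 0 after 4 divisions, so the expansion has 4 partial quotients, read off in order.

[2; 2, 6, 12]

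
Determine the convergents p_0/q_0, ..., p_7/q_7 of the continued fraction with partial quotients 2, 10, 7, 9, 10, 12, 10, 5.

2/1, 21/10, 149/71, 1362/649, 13769/6561, 166590/79381, 1679669/800371, 8564935/4081236

Using the convergent recurrence p_i = a_i*p_{i-1} + p_{i-2}, q_i = a_i*q_{i-1} + q_{i-2} with p_{-2}=0, p_{-1}=1, q_{-2}=1, q_{-1}=0:
  i=0: a_0=2, p_0 = 2*1 + 0 = 2, q_0 = 2*0 + 1 = 1.
  i=1: a_1=10, p_1 = 10*2 + 1 = 21, q_1 = 10*1 + 0 = 10.
  i=2: a_2=7, p_2 = 7*21 + 2 = 149, q_2 = 7*10 + 1 = 71.
  i=3: a_3=9, p_3 = 9*149 + 21 = 1362, q_3 = 9*71 + 10 = 649.
  i=4: a_4=10, p_4 = 10*1362 + 149 = 13769, q_4 = 10*649 + 71 = 6561.
  i=5: a_5=12, p_5 = 12*13769 + 1362 = 166590, q_5 = 12*6561 + 649 = 79381.
  i=6: a_6=10, p_6 = 10*166590 + 13769 = 1679669, q_6 = 10*79381 + 6561 = 800371.
  i=7: a_7=5, p_7 = 5*1679669 + 166590 = 8564935, q_7 = 5*800371 + 79381 = 4081236.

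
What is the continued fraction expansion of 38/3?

[12; 1, 2]

Run the Euclidean algorithm on 38 and 3; the successive quotients are the partial quotients a_0, a_1, ... (each step inverts the fractional part left over by the previous one):
  38 = 12*3 + 2, so a_0 = 12.
  3 = 1*2 + 1, so a_1 = 1.
  2 = 2*1 + 0, so a_2 = 2.
The remainder reaches 0 after 3 divisions, so the expansion has 3 partial quotients, read off in order.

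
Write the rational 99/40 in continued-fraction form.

[2; 2, 9, 2]

Run the Euclidean algorithm on 99 and 40; the successive quotients are the partial quotients a_0, a_1, ... (each step inverts the fractional part left over by the previous one):
  99 = 2*40 + 19, so a_0 = 2.
  40 = 2*19 + 2, so a_1 = 2.
  19 = 9*2 + 1, so a_2 = 9.
  2 = 2*1 + 0, so a_3 = 2.
The remainder reaches 0 after 4 divisions, so the expansion has 4 partial quotients, read off in order.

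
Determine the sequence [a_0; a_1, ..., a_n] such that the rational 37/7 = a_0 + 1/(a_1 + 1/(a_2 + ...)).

Run the Euclidean algorithm on 37 and 7; the successive quotients are the partial quotients a_0, a_1, ... (each step inverts the fractional part left over by the previous one):
  37 = 5*7 + 2, so a_0 = 5.
  7 = 3*2 + 1, so a_1 = 3.
  2 = 2*1 + 0, so a_2 = 2.
The remainder reaches 0 after 3 divisions, so the expansion has 3 partial quotients, read off in order.

[5; 3, 2]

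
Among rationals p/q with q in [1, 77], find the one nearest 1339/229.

421/72

Expand x = 1339/229 as a continued fraction with the Euclidean algorithm:
  1339 = 5*229 + 194, so a_0 = 5.
  229 = 1*194 + 35, so a_1 = 1.
  194 = 5*35 + 19, so a_2 = 5.
  35 = 1*19 + 16, so a_3 = 1.
  19 = 1*16 + 3, so a_4 = 1.
  16 = 5*3 + 1, so a_5 = 5.
  3 = 3*1 + 0, so a_6 = 3.
so x = [5; 1, 5, 1, 1, 5, 3].
Convergents (p_i = a_i*p_{i-1} + p_{i-2}, q_i = a_i*q_{i-1} + q_{i-2} with p_{-2}=0, p_{-1}=1, q_{-2}=1, q_{-1}=0), until the denominator exceeds 77:
  i=0: a_0=5, p_0 = 5*1 + 0 = 5, q_0 = 5*0 + 1 = 1.
  i=1: a_1=1, p_1 = 1*5 + 1 = 6, q_1 = 1*1 + 0 = 1.
  i=2: a_2=5, p_2 = 5*6 + 5 = 35, q_2 = 5*1 + 1 = 6.
  i=3: a_3=1, p_3 = 1*35 + 6 = 41, q_3 = 1*6 + 1 = 7.
  i=4: a_4=1, p_4 = 1*41 + 35 = 76, q_4 = 1*7 + 6 = 13.
  i=5: a_5=5, p_5 = 5*76 + 41 = 421, q_5 = 5*13 + 7 = 72.
  i=6: a_6=3, p_6 = 3*421 + 76 = 1339, q_6 = 3*72 + 13 = 229.
q_6 = 229 > 77, so the last convergent with denominator <= 77 is p_5/q_5 = 421/72.
The closest fraction with denominator <= 77 is either p_5/q_5 or the intermediate fraction (k*p_5 + p_4)/(k*q_5 + q_4) with the largest k >= 1 whose denominator stays <= 77; these approach x as k grows, and every other convergent or intermediate fraction in range is farther away.
Largest k: floor((77 - q_4)/q_5) = floor((77 - 13)/72) = 0.
Since k = 0, no intermediate fraction beyond p_5/q_5 has denominator <= 77, so the convergent 421/72 is the closest (its error is |1339*72 - 421*229|/(229*72) = 1/16488).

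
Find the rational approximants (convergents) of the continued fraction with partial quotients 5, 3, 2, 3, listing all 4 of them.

5/1, 16/3, 37/7, 127/24

Using the convergent recurrence p_i = a_i*p_{i-1} + p_{i-2}, q_i = a_i*q_{i-1} + q_{i-2} with p_{-2}=0, p_{-1}=1, q_{-2}=1, q_{-1}=0:
  i=0: a_0=5, p_0 = 5*1 + 0 = 5, q_0 = 5*0 + 1 = 1.
  i=1: a_1=3, p_1 = 3*5 + 1 = 16, q_1 = 3*1 + 0 = 3.
  i=2: a_2=2, p_2 = 2*16 + 5 = 37, q_2 = 2*3 + 1 = 7.
  i=3: a_3=3, p_3 = 3*37 + 16 = 127, q_3 = 3*7 + 3 = 24.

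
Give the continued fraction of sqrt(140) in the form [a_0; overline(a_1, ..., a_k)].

Write x_i = (sqrt(140) + m_i)/d_i with (m_0, d_0) = (0, 1). a_0 = floor(sqrt(140)) = 11, since 11^2 = 121 <= 140 < 144 = 12^2.
Iterate m_{i+1} = d_i*a_i - m_i, d_{i+1} = (140 - m_{i+1}^2)/d_i, a_{i+1} = floor((a_0 + m_{i+1})/d_{i+1}):
  m_1 = 1*11 - 0 = 11, d_1 = (140 - 11^2)/1 = 19/1 = 19, a_1 = floor((11 + 11)/19) = 1.
  m_2 = 19*1 - 11 = 8, d_2 = (140 - 8^2)/19 = 76/19 = 4, a_2 = floor((11 + 8)/4) = 4.
  m_3 = 4*4 - 8 = 8, d_3 = (140 - 8^2)/4 = 76/4 = 19, a_3 = floor((11 + 8)/19) = 1.
  m_4 = 19*1 - 8 = 11, d_4 = (140 - 11^2)/19 = 19/19 = 1, a_4 = floor((11 + 11)/1) = 22.
  m_5 = 1*22 - 11 = 11, d_5 = (140 - 11^2)/1 = 19/1 = 19: (m_5, d_5) = (m_1, d_1) = (11, 19), so from here the quotients repeat a_1, ..., a_4; the period length is 4.
Hence the expansion of sqrt(140) is a_0 = 11 followed by the repeating block 1, 4, 1, 22 (period 4).

[11; overline(1, 4, 1, 22)]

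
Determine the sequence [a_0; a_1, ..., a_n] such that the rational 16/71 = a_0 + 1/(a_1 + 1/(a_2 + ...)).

[0; 4, 2, 3, 2]

Run the Euclidean algorithm on 16 and 71; the successive quotients are the partial quotients a_0, a_1, ... (each step inverts the fractional part left over by the previous one):
  16 = 0*71 + 16, so a_0 = 0.
  71 = 4*16 + 7, so a_1 = 4.
  16 = 2*7 + 2, so a_2 = 2.
  7 = 3*2 + 1, so a_3 = 3.
  2 = 2*1 + 0, so a_4 = 2.
The remainder reaches 0 after 5 divisions, so the expansion has 5 partial quotients, read off in order.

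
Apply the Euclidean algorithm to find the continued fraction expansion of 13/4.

[3; 4]

Run the Euclidean algorithm on 13 and 4; the successive quotients are the partial quotients a_0, a_1, ... (each step inverts the fractional part left over by the previous one):
  13 = 3*4 + 1, so a_0 = 3.
  4 = 4*1 + 0, so a_1 = 4.
The remainder reaches 0 after 2 divisions, so the expansion has 2 partial quotients, read off in order.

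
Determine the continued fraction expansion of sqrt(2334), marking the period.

Write x_i = (sqrt(2334) + m_i)/d_i with (m_0, d_0) = (0, 1). a_0 = floor(sqrt(2334)) = 48, since 48^2 = 2304 <= 2334 < 2401 = 49^2.
Iterate m_{i+1} = d_i*a_i - m_i, d_{i+1} = (2334 - m_{i+1}^2)/d_i, a_{i+1} = floor((a_0 + m_{i+1})/d_{i+1}):
  m_1 = 1*48 - 0 = 48, d_1 = (2334 - 48^2)/1 = 30/1 = 30, a_1 = floor((48 + 48)/30) = 3.
  m_2 = 30*3 - 48 = 42, d_2 = (2334 - 42^2)/30 = 570/30 = 19, a_2 = floor((48 + 42)/19) = 4.
  m_3 = 19*4 - 42 = 34, d_3 = (2334 - 34^2)/19 = 1178/19 = 62, a_3 = floor((48 + 34)/62) = 1.
  m_4 = 62*1 - 34 = 28, d_4 = (2334 - 28^2)/62 = 1550/62 = 25, a_4 = floor((48 + 28)/25) = 3.
  m_5 = 25*3 - 28 = 47, d_5 = (2334 - 47^2)/25 = 125/25 = 5, a_5 = floor((48 + 47)/5) = 19.
  m_6 = 5*19 - 47 = 48, d_6 = (2334 - 48^2)/5 = 30/5 = 6, a_6 = floor((48 + 48)/6) = 16.
  m_7 = 6*16 - 48 = 48, d_7 = (2334 - 48^2)/6 = 30/6 = 5, a_7 = floor((48 + 48)/5) = 19.
  m_8 = 5*19 - 48 = 47, d_8 = (2334 - 47^2)/5 = 125/5 = 25, a_8 = floor((48 + 47)/25) = 3.
  m_9 = 25*3 - 47 = 28, d_9 = (2334 - 28^2)/25 = 1550/25 = 62, a_9 = floor((48 + 28)/62) = 1.
  m_10 = 62*1 - 28 = 34, d_10 = (2334 - 34^2)/62 = 1178/62 = 19, a_10 = floor((48 + 34)/19) = 4.
  m_11 = 19*4 - 34 = 42, d_11 = (2334 - 42^2)/19 = 570/19 = 30, a_11 = floor((48 + 42)/30) = 3.
  m_12 = 30*3 - 42 = 48, d_12 = (2334 - 48^2)/30 = 30/30 = 1, a_12 = floor((48 + 48)/1) = 96.
  m_13 = 1*96 - 48 = 48, d_13 = (2334 - 48^2)/1 = 30/1 = 30: (m_13, d_13) = (m_1, d_1) = (48, 30), so from here the quotients repeat a_1, ..., a_12; the period length is 12.
Hence the expansion of sqrt(2334) is a_0 = 48 followed by the repeating block 3, 4, 1, 3, 19, 16, 19, 3, 1, 4, 3, 96 (period 12).

[48; (3, 4, 1, 3, 19, 16, 19, 3, 1, 4, 3, 96)]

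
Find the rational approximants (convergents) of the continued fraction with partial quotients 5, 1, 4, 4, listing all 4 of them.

5/1, 6/1, 29/5, 122/21

Using the convergent recurrence p_i = a_i*p_{i-1} + p_{i-2}, q_i = a_i*q_{i-1} + q_{i-2} with p_{-2}=0, p_{-1}=1, q_{-2}=1, q_{-1}=0:
  i=0: a_0=5, p_0 = 5*1 + 0 = 5, q_0 = 5*0 + 1 = 1.
  i=1: a_1=1, p_1 = 1*5 + 1 = 6, q_1 = 1*1 + 0 = 1.
  i=2: a_2=4, p_2 = 4*6 + 5 = 29, q_2 = 4*1 + 1 = 5.
  i=3: a_3=4, p_3 = 4*29 + 6 = 122, q_3 = 4*5 + 1 = 21.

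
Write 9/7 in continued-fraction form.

[1; 3, 2]

Run the Euclidean algorithm on 9 and 7; the successive quotients are the partial quotients a_0, a_1, ... (each step inverts the fractional part left over by the previous one):
  9 = 1*7 + 2, so a_0 = 1.
  7 = 3*2 + 1, so a_1 = 3.
  2 = 2*1 + 0, so a_2 = 2.
The remainder reaches 0 after 3 divisions, so the expansion has 3 partial quotients, read off in order.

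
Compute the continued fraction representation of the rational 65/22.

[2; 1, 21]

Run the Euclidean algorithm on 65 and 22; the successive quotients are the partial quotients a_0, a_1, ... (each step inverts the fractional part left over by the previous one):
  65 = 2*22 + 21, so a_0 = 2.
  22 = 1*21 + 1, so a_1 = 1.
  21 = 21*1 + 0, so a_2 = 21.
The remainder reaches 0 after 3 divisions, so the expansion has 3 partial quotients, read off in order.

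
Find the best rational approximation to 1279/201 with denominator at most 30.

Expand x = 1279/201 as a continued fraction with the Euclidean algorithm:
  1279 = 6*201 + 73, so a_0 = 6.
  201 = 2*73 + 55, so a_1 = 2.
  73 = 1*55 + 18, so a_2 = 1.
  55 = 3*18 + 1, so a_3 = 3.
  18 = 18*1 + 0, so a_4 = 18.
so x = [6; 2, 1, 3, 18].
Convergents (p_i = a_i*p_{i-1} + p_{i-2}, q_i = a_i*q_{i-1} + q_{i-2} with p_{-2}=0, p_{-1}=1, q_{-2}=1, q_{-1}=0), until the denominator exceeds 30:
  i=0: a_0=6, p_0 = 6*1 + 0 = 6, q_0 = 6*0 + 1 = 1.
  i=1: a_1=2, p_1 = 2*6 + 1 = 13, q_1 = 2*1 + 0 = 2.
  i=2: a_2=1, p_2 = 1*13 + 6 = 19, q_2 = 1*2 + 1 = 3.
  i=3: a_3=3, p_3 = 3*19 + 13 = 70, q_3 = 3*3 + 2 = 11.
  i=4: a_4=18, p_4 = 18*70 + 19 = 1279, q_4 = 18*11 + 3 = 201.
q_4 = 201 > 30, so the last convergent with denominator <= 30 is p_3/q_3 = 70/11.
The closest fraction with denominator <= 30 is either p_3/q_3 or the intermediate fraction (k*p_3 + p_2)/(k*q_3 + q_2) with the largest k >= 1 whose denominator stays <= 30; these approach x as k grows, and every other convergent or intermediate fraction in range is farther away.
Largest k: floor((30 - q_2)/q_3) = floor((30 - 3)/11) = 2.
That gives (2*70 + 19)/(2*11 + 3) = 159/25.
Compare the errors: |x - 70/11| = |1279*11 - 70*201|/(201*11) = 1/2211, and |x - 159/25| = |1279*25 - 159*201|/(201*25) = 16/5025.
Cross-multiplying, 1*5025 = 5025 < 35376 = 16*2211, so 1/2211 is smaller: the convergent 70/11 is closer to x than 159/25.

70/11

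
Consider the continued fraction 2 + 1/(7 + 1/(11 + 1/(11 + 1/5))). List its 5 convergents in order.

Using the convergent recurrence p_i = a_i*p_{i-1} + p_{i-2}, q_i = a_i*q_{i-1} + q_{i-2} with p_{-2}=0, p_{-1}=1, q_{-2}=1, q_{-1}=0:
  i=0: a_0=2, p_0 = 2*1 + 0 = 2, q_0 = 2*0 + 1 = 1.
  i=1: a_1=7, p_1 = 7*2 + 1 = 15, q_1 = 7*1 + 0 = 7.
  i=2: a_2=11, p_2 = 11*15 + 2 = 167, q_2 = 11*7 + 1 = 78.
  i=3: a_3=11, p_3 = 11*167 + 15 = 1852, q_3 = 11*78 + 7 = 865.
  i=4: a_4=5, p_4 = 5*1852 + 167 = 9427, q_4 = 5*865 + 78 = 4403.

2/1, 15/7, 167/78, 1852/865, 9427/4403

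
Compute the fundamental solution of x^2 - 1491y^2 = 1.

(x, y) = (68230, 1767)

First expand sqrt(1491) as a continued fraction. With x_i = (sqrt(1491) + m_i)/d_i and (m_0, d_0) = (0, 1): a_0 = floor(sqrt(1491)) = 38, since 38^2 = 1444 <= 1491 < 1521 = 39^2.
Iterate m_{i+1} = d_i*a_i - m_i, d_{i+1} = (1491 - m_{i+1}^2)/d_i, a_{i+1} = floor((a_0 + m_{i+1})/d_{i+1}):
  m_1 = 1*38 - 0 = 38, d_1 = (1491 - 38^2)/1 = 47/1 = 47, a_1 = floor((38 + 38)/47) = 1.
  m_2 = 47*1 - 38 = 9, d_2 = (1491 - 9^2)/47 = 1410/47 = 30, a_2 = floor((38 + 9)/30) = 1.
  m_3 = 30*1 - 9 = 21, d_3 = (1491 - 21^2)/30 = 1050/30 = 35, a_3 = floor((38 + 21)/35) = 1.
  m_4 = 35*1 - 21 = 14, d_4 = (1491 - 14^2)/35 = 1295/35 = 37, a_4 = floor((38 + 14)/37) = 1.
  m_5 = 37*1 - 14 = 23, d_5 = (1491 - 23^2)/37 = 962/37 = 26, a_5 = floor((38 + 23)/26) = 2.
  m_6 = 26*2 - 23 = 29, d_6 = (1491 - 29^2)/26 = 650/26 = 25, a_6 = floor((38 + 29)/25) = 2.
  m_7 = 25*2 - 29 = 21, d_7 = (1491 - 21^2)/25 = 1050/25 = 42, a_7 = floor((38 + 21)/42) = 1.
  m_8 = 42*1 - 21 = 21, d_8 = (1491 - 21^2)/42 = 1050/42 = 25, a_8 = floor((38 + 21)/25) = 2.
  m_9 = 25*2 - 21 = 29, d_9 = (1491 - 29^2)/25 = 650/25 = 26, a_9 = floor((38 + 29)/26) = 2.
  m_10 = 26*2 - 29 = 23, d_10 = (1491 - 23^2)/26 = 962/26 = 37, a_10 = floor((38 + 23)/37) = 1.
  m_11 = 37*1 - 23 = 14, d_11 = (1491 - 14^2)/37 = 1295/37 = 35, a_11 = floor((38 + 14)/35) = 1.
  m_12 = 35*1 - 14 = 21, d_12 = (1491 - 21^2)/35 = 1050/35 = 30, a_12 = floor((38 + 21)/30) = 1.
  m_13 = 30*1 - 21 = 9, d_13 = (1491 - 9^2)/30 = 1410/30 = 47, a_13 = floor((38 + 9)/47) = 1.
  m_14 = 47*1 - 9 = 38, d_14 = (1491 - 38^2)/47 = 47/47 = 1, a_14 = floor((38 + 38)/1) = 76.
  m_15 = 1*76 - 38 = 38, d_15 = (1491 - 38^2)/1 = 47/1 = 47: (m_15, d_15) = (m_1, d_1) = (38, 47), so from here the quotients repeat a_1, ..., a_14; the period length is 14.
So sqrt(1491) = [38; (1, 1, 1, 1, 2, 2, 1, 2, 2, 1, 1, 1, 1, 76)] with period length k = 14.
k is even, so the fundamental solution of x^2 - 1491y^2 = 1 is (p_{k-1}, q_{k-1}) = (p_13, q_13); compute convergents through index 13.
Convergents (p_i = a_i*p_{i-1} + p_{i-2}, q_i = a_i*q_{i-1} + q_{i-2} with p_{-2}=0, p_{-1}=1, q_{-2}=1, q_{-1}=0):
  i=0: a_0=38, p_0 = 38*1 + 0 = 38, q_0 = 38*0 + 1 = 1.
  i=1: a_1=1, p_1 = 1*38 + 1 = 39, q_1 = 1*1 + 0 = 1.
  i=2: a_2=1, p_2 = 1*39 + 38 = 77, q_2 = 1*1 + 1 = 2.
  i=3: a_3=1, p_3 = 1*77 + 39 = 116, q_3 = 1*2 + 1 = 3.
  i=4: a_4=1, p_4 = 1*116 + 77 = 193, q_4 = 1*3 + 2 = 5.
  i=5: a_5=2, p_5 = 2*193 + 116 = 502, q_5 = 2*5 + 3 = 13.
  i=6: a_6=2, p_6 = 2*502 + 193 = 1197, q_6 = 2*13 + 5 = 31.
  i=7: a_7=1, p_7 = 1*1197 + 502 = 1699, q_7 = 1*31 + 13 = 44.
  i=8: a_8=2, p_8 = 2*1699 + 1197 = 4595, q_8 = 2*44 + 31 = 119.
  i=9: a_9=2, p_9 = 2*4595 + 1699 = 10889, q_9 = 2*119 + 44 = 282.
  i=10: a_10=1, p_10 = 1*10889 + 4595 = 15484, q_10 = 1*282 + 119 = 401.
  i=11: a_11=1, p_11 = 1*15484 + 10889 = 26373, q_11 = 1*401 + 282 = 683.
  i=12: a_12=1, p_12 = 1*26373 + 15484 = 41857, q_12 = 1*683 + 401 = 1084.
  i=13: a_13=1, p_13 = 1*41857 + 26373 = 68230, q_13 = 1*1084 + 683 = 1767.
Check: 68230^2 - 1491*1767^2 = 4655332900 - 4655332899 = 1, so (x, y) = (68230, 1767) solves the equation, and by the theorem it is the least positive solution.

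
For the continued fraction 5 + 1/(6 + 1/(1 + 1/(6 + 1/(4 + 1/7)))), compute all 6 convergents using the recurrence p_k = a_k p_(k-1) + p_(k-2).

Using the convergent recurrence p_i = a_i*p_{i-1} + p_{i-2}, q_i = a_i*q_{i-1} + q_{i-2} with p_{-2}=0, p_{-1}=1, q_{-2}=1, q_{-1}=0:
  i=0: a_0=5, p_0 = 5*1 + 0 = 5, q_0 = 5*0 + 1 = 1.
  i=1: a_1=6, p_1 = 6*5 + 1 = 31, q_1 = 6*1 + 0 = 6.
  i=2: a_2=1, p_2 = 1*31 + 5 = 36, q_2 = 1*6 + 1 = 7.
  i=3: a_3=6, p_3 = 6*36 + 31 = 247, q_3 = 6*7 + 6 = 48.
  i=4: a_4=4, p_4 = 4*247 + 36 = 1024, q_4 = 4*48 + 7 = 199.
  i=5: a_5=7, p_5 = 7*1024 + 247 = 7415, q_5 = 7*199 + 48 = 1441.

5/1, 31/6, 36/7, 247/48, 1024/199, 7415/1441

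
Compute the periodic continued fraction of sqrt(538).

Write x_i = (sqrt(538) + m_i)/d_i with (m_0, d_0) = (0, 1). a_0 = floor(sqrt(538)) = 23, since 23^2 = 529 <= 538 < 576 = 24^2.
Iterate m_{i+1} = d_i*a_i - m_i, d_{i+1} = (538 - m_{i+1}^2)/d_i, a_{i+1} = floor((a_0 + m_{i+1})/d_{i+1}):
  m_1 = 1*23 - 0 = 23, d_1 = (538 - 23^2)/1 = 9/1 = 9, a_1 = floor((23 + 23)/9) = 5.
  m_2 = 9*5 - 23 = 22, d_2 = (538 - 22^2)/9 = 54/9 = 6, a_2 = floor((23 + 22)/6) = 7.
  m_3 = 6*7 - 22 = 20, d_3 = (538 - 20^2)/6 = 138/6 = 23, a_3 = floor((23 + 20)/23) = 1.
  m_4 = 23*1 - 20 = 3, d_4 = (538 - 3^2)/23 = 529/23 = 23, a_4 = floor((23 + 3)/23) = 1.
  m_5 = 23*1 - 3 = 20, d_5 = (538 - 20^2)/23 = 138/23 = 6, a_5 = floor((23 + 20)/6) = 7.
  m_6 = 6*7 - 20 = 22, d_6 = (538 - 22^2)/6 = 54/6 = 9, a_6 = floor((23 + 22)/9) = 5.
  m_7 = 9*5 - 22 = 23, d_7 = (538 - 23^2)/9 = 9/9 = 1, a_7 = floor((23 + 23)/1) = 46.
  m_8 = 1*46 - 23 = 23, d_8 = (538 - 23^2)/1 = 9/1 = 9: (m_8, d_8) = (m_1, d_1) = (23, 9), so from here the quotients repeat a_1, ..., a_7; the period length is 7.
Hence the expansion of sqrt(538) is a_0 = 23 followed by the repeating block 5, 7, 1, 1, 7, 5, 46 (period 7).

[23; (5, 7, 1, 1, 7, 5, 46)]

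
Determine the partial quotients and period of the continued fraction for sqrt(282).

Write x_i = (sqrt(282) + m_i)/d_i with (m_0, d_0) = (0, 1). a_0 = floor(sqrt(282)) = 16, since 16^2 = 256 <= 282 < 289 = 17^2.
Iterate m_{i+1} = d_i*a_i - m_i, d_{i+1} = (282 - m_{i+1}^2)/d_i, a_{i+1} = floor((a_0 + m_{i+1})/d_{i+1}):
  m_1 = 1*16 - 0 = 16, d_1 = (282 - 16^2)/1 = 26/1 = 26, a_1 = floor((16 + 16)/26) = 1.
  m_2 = 26*1 - 16 = 10, d_2 = (282 - 10^2)/26 = 182/26 = 7, a_2 = floor((16 + 10)/7) = 3.
  m_3 = 7*3 - 10 = 11, d_3 = (282 - 11^2)/7 = 161/7 = 23, a_3 = floor((16 + 11)/23) = 1.
  m_4 = 23*1 - 11 = 12, d_4 = (282 - 12^2)/23 = 138/23 = 6, a_4 = floor((16 + 12)/6) = 4.
  m_5 = 6*4 - 12 = 12, d_5 = (282 - 12^2)/6 = 138/6 = 23, a_5 = floor((16 + 12)/23) = 1.
  m_6 = 23*1 - 12 = 11, d_6 = (282 - 11^2)/23 = 161/23 = 7, a_6 = floor((16 + 11)/7) = 3.
  m_7 = 7*3 - 11 = 10, d_7 = (282 - 10^2)/7 = 182/7 = 26, a_7 = floor((16 + 10)/26) = 1.
  m_8 = 26*1 - 10 = 16, d_8 = (282 - 16^2)/26 = 26/26 = 1, a_8 = floor((16 + 16)/1) = 32.
  m_9 = 1*32 - 16 = 16, d_9 = (282 - 16^2)/1 = 26/1 = 26: (m_9, d_9) = (m_1, d_1) = (16, 26), so from here the quotients repeat a_1, ..., a_8; the period length is 8.
Hence the expansion of sqrt(282) is a_0 = 16 followed by the repeating block 1, 3, 1, 4, 1, 3, 1, 32 (period 8).

[16; (1, 3, 1, 4, 1, 3, 1, 32)]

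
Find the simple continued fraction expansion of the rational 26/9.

Run the Euclidean algorithm on 26 and 9; the successive quotients are the partial quotients a_0, a_1, ... (each step inverts the fractional part left over by the previous one):
  26 = 2*9 + 8, so a_0 = 2.
  9 = 1*8 + 1, so a_1 = 1.
  8 = 8*1 + 0, so a_2 = 8.
The remainder reaches 0 after 3 divisions, so the expansion has 3 partial quotients, read off in order.

[2; 1, 8]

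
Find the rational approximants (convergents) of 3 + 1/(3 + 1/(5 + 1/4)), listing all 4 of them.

3/1, 10/3, 53/16, 222/67

Using the convergent recurrence p_i = a_i*p_{i-1} + p_{i-2}, q_i = a_i*q_{i-1} + q_{i-2} with p_{-2}=0, p_{-1}=1, q_{-2}=1, q_{-1}=0:
  i=0: a_0=3, p_0 = 3*1 + 0 = 3, q_0 = 3*0 + 1 = 1.
  i=1: a_1=3, p_1 = 3*3 + 1 = 10, q_1 = 3*1 + 0 = 3.
  i=2: a_2=5, p_2 = 5*10 + 3 = 53, q_2 = 5*3 + 1 = 16.
  i=3: a_3=4, p_3 = 4*53 + 10 = 222, q_3 = 4*16 + 3 = 67.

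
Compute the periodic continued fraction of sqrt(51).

Write x_i = (sqrt(51) + m_i)/d_i with (m_0, d_0) = (0, 1). a_0 = floor(sqrt(51)) = 7, since 7^2 = 49 <= 51 < 64 = 8^2.
Iterate m_{i+1} = d_i*a_i - m_i, d_{i+1} = (51 - m_{i+1}^2)/d_i, a_{i+1} = floor((a_0 + m_{i+1})/d_{i+1}):
  m_1 = 1*7 - 0 = 7, d_1 = (51 - 7^2)/1 = 2/1 = 2, a_1 = floor((7 + 7)/2) = 7.
  m_2 = 2*7 - 7 = 7, d_2 = (51 - 7^2)/2 = 2/2 = 1, a_2 = floor((7 + 7)/1) = 14.
  m_3 = 1*14 - 7 = 7, d_3 = (51 - 7^2)/1 = 2/1 = 2: (m_3, d_3) = (m_1, d_1) = (7, 2), so from here the quotients repeat a_1, a_2; the period length is 2.
Hence the expansion of sqrt(51) is a_0 = 7 followed by the repeating block 7, 14 (period 2).

[7; (7, 14)]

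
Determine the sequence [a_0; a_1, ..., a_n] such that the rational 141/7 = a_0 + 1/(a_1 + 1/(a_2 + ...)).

Run the Euclidean algorithm on 141 and 7; the successive quotients are the partial quotients a_0, a_1, ... (each step inverts the fractional part left over by the previous one):
  141 = 20*7 + 1, so a_0 = 20.
  7 = 7*1 + 0, so a_1 = 7.
The remainder reaches 0 after 2 divisions, so the expansion has 2 partial quotients, read off in order.

[20; 7]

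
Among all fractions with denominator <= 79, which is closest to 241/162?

61/41

Expand x = 241/162 as a continued fraction with the Euclidean algorithm:
  241 = 1*162 + 79, so a_0 = 1.
  162 = 2*79 + 4, so a_1 = 2.
  79 = 19*4 + 3, so a_2 = 19.
  4 = 1*3 + 1, so a_3 = 1.
  3 = 3*1 + 0, so a_4 = 3.
so x = [1; 2, 19, 1, 3].
Convergents (p_i = a_i*p_{i-1} + p_{i-2}, q_i = a_i*q_{i-1} + q_{i-2} with p_{-2}=0, p_{-1}=1, q_{-2}=1, q_{-1}=0), until the denominator exceeds 79:
  i=0: a_0=1, p_0 = 1*1 + 0 = 1, q_0 = 1*0 + 1 = 1.
  i=1: a_1=2, p_1 = 2*1 + 1 = 3, q_1 = 2*1 + 0 = 2.
  i=2: a_2=19, p_2 = 19*3 + 1 = 58, q_2 = 19*2 + 1 = 39.
  i=3: a_3=1, p_3 = 1*58 + 3 = 61, q_3 = 1*39 + 2 = 41.
  i=4: a_4=3, p_4 = 3*61 + 58 = 241, q_4 = 3*41 + 39 = 162.
q_4 = 162 > 79, so the last convergent with denominator <= 79 is p_3/q_3 = 61/41.
The closest fraction with denominator <= 79 is either p_3/q_3 or the intermediate fraction (k*p_3 + p_2)/(k*q_3 + q_2) with the largest k >= 1 whose denominator stays <= 79; these approach x as k grows, and every other convergent or intermediate fraction in range is farther away.
Largest k: floor((79 - q_2)/q_3) = floor((79 - 39)/41) = 0.
Since k = 0, no intermediate fraction beyond p_3/q_3 has denominator <= 79, so the convergent 61/41 is the closest (its error is |241*41 - 61*162|/(162*41) = 1/6642).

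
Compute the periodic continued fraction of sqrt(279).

Write x_i = (sqrt(279) + m_i)/d_i with (m_0, d_0) = (0, 1). a_0 = floor(sqrt(279)) = 16, since 16^2 = 256 <= 279 < 289 = 17^2.
Iterate m_{i+1} = d_i*a_i - m_i, d_{i+1} = (279 - m_{i+1}^2)/d_i, a_{i+1} = floor((a_0 + m_{i+1})/d_{i+1}):
  m_1 = 1*16 - 0 = 16, d_1 = (279 - 16^2)/1 = 23/1 = 23, a_1 = floor((16 + 16)/23) = 1.
  m_2 = 23*1 - 16 = 7, d_2 = (279 - 7^2)/23 = 230/23 = 10, a_2 = floor((16 + 7)/10) = 2.
  m_3 = 10*2 - 7 = 13, d_3 = (279 - 13^2)/10 = 110/10 = 11, a_3 = floor((16 + 13)/11) = 2.
  m_4 = 11*2 - 13 = 9, d_4 = (279 - 9^2)/11 = 198/11 = 18, a_4 = floor((16 + 9)/18) = 1.
  m_5 = 18*1 - 9 = 9, d_5 = (279 - 9^2)/18 = 198/18 = 11, a_5 = floor((16 + 9)/11) = 2.
  m_6 = 11*2 - 9 = 13, d_6 = (279 - 13^2)/11 = 110/11 = 10, a_6 = floor((16 + 13)/10) = 2.
  m_7 = 10*2 - 13 = 7, d_7 = (279 - 7^2)/10 = 230/10 = 23, a_7 = floor((16 + 7)/23) = 1.
  m_8 = 23*1 - 7 = 16, d_8 = (279 - 16^2)/23 = 23/23 = 1, a_8 = floor((16 + 16)/1) = 32.
  m_9 = 1*32 - 16 = 16, d_9 = (279 - 16^2)/1 = 23/1 = 23: (m_9, d_9) = (m_1, d_1) = (16, 23), so from here the quotients repeat a_1, ..., a_8; the period length is 8.
Hence the expansion of sqrt(279) is a_0 = 16 followed by the repeating block 1, 2, 2, 1, 2, 2, 1, 32 (period 8).

[16; (1, 2, 2, 1, 2, 2, 1, 32)]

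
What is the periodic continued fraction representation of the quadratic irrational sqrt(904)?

[30; (15, 60)]

Write x_i = (sqrt(904) + m_i)/d_i with (m_0, d_0) = (0, 1). a_0 = floor(sqrt(904)) = 30, since 30^2 = 900 <= 904 < 961 = 31^2.
Iterate m_{i+1} = d_i*a_i - m_i, d_{i+1} = (904 - m_{i+1}^2)/d_i, a_{i+1} = floor((a_0 + m_{i+1})/d_{i+1}):
  m_1 = 1*30 - 0 = 30, d_1 = (904 - 30^2)/1 = 4/1 = 4, a_1 = floor((30 + 30)/4) = 15.
  m_2 = 4*15 - 30 = 30, d_2 = (904 - 30^2)/4 = 4/4 = 1, a_2 = floor((30 + 30)/1) = 60.
  m_3 = 1*60 - 30 = 30, d_3 = (904 - 30^2)/1 = 4/1 = 4: (m_3, d_3) = (m_1, d_1) = (30, 4), so from here the quotients repeat a_1, a_2; the period length is 2.
Hence the expansion of sqrt(904) is a_0 = 30 followed by the repeating block 15, 60 (period 2).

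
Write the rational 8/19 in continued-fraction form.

Run the Euclidean algorithm on 8 and 19; the successive quotients are the partial quotients a_0, a_1, ... (each step inverts the fractional part left over by the previous one):
  8 = 0*19 + 8, so a_0 = 0.
  19 = 2*8 + 3, so a_1 = 2.
  8 = 2*3 + 2, so a_2 = 2.
  3 = 1*2 + 1, so a_3 = 1.
  2 = 2*1 + 0, so a_4 = 2.
The remainder reaches 0 after 5 divisions, so the expansion has 5 partial quotients, read off in order.

[0; 2, 2, 1, 2]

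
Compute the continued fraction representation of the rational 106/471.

Run the Euclidean algorithm on 106 and 471; the successive quotients are the partial quotients a_0, a_1, ... (each step inverts the fractional part left over by the previous one):
  106 = 0*471 + 106, so a_0 = 0.
  471 = 4*106 + 47, so a_1 = 4.
  106 = 2*47 + 12, so a_2 = 2.
  47 = 3*12 + 11, so a_3 = 3.
  12 = 1*11 + 1, so a_4 = 1.
  11 = 11*1 + 0, so a_5 = 11.
The remainder reaches 0 after 6 divisions, so the expansion has 6 partial quotients, read off in order.

[0; 4, 2, 3, 1, 11]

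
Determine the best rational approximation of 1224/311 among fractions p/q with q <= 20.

63/16

Expand x = 1224/311 as a continued fraction with the Euclidean algorithm:
  1224 = 3*311 + 291, so a_0 = 3.
  311 = 1*291 + 20, so a_1 = 1.
  291 = 14*20 + 11, so a_2 = 14.
  20 = 1*11 + 9, so a_3 = 1.
  11 = 1*9 + 2, so a_4 = 1.
  9 = 4*2 + 1, so a_5 = 4.
  2 = 2*1 + 0, so a_6 = 2.
so x = [3; 1, 14, 1, 1, 4, 2].
Convergents (p_i = a_i*p_{i-1} + p_{i-2}, q_i = a_i*q_{i-1} + q_{i-2} with p_{-2}=0, p_{-1}=1, q_{-2}=1, q_{-1}=0), until the denominator exceeds 20:
  i=0: a_0=3, p_0 = 3*1 + 0 = 3, q_0 = 3*0 + 1 = 1.
  i=1: a_1=1, p_1 = 1*3 + 1 = 4, q_1 = 1*1 + 0 = 1.
  i=2: a_2=14, p_2 = 14*4 + 3 = 59, q_2 = 14*1 + 1 = 15.
  i=3: a_3=1, p_3 = 1*59 + 4 = 63, q_3 = 1*15 + 1 = 16.
  i=4: a_4=1, p_4 = 1*63 + 59 = 122, q_4 = 1*16 + 15 = 31.
q_4 = 31 > 20, so the last convergent with denominator <= 20 is p_3/q_3 = 63/16.
The closest fraction with denominator <= 20 is either p_3/q_3 or the intermediate fraction (k*p_3 + p_2)/(k*q_3 + q_2) with the largest k >= 1 whose denominator stays <= 20; these approach x as k grows, and every other convergent or intermediate fraction in range is farther away.
Largest k: floor((20 - q_2)/q_3) = floor((20 - 15)/16) = 0.
Since k = 0, no intermediate fraction beyond p_3/q_3 has denominator <= 20, so the convergent 63/16 is the closest (its error is |1224*16 - 63*311|/(311*16) = 9/4976).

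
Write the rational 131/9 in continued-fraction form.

Run the Euclidean algorithm on 131 and 9; the successive quotients are the partial quotients a_0, a_1, ... (each step inverts the fractional part left over by the previous one):
  131 = 14*9 + 5, so a_0 = 14.
  9 = 1*5 + 4, so a_1 = 1.
  5 = 1*4 + 1, so a_2 = 1.
  4 = 4*1 + 0, so a_3 = 4.
The remainder reaches 0 after 4 divisions, so the expansion has 4 partial quotients, read off in order.

[14; 1, 1, 4]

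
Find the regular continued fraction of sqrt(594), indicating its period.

Write x_i = (sqrt(594) + m_i)/d_i with (m_0, d_0) = (0, 1). a_0 = floor(sqrt(594)) = 24, since 24^2 = 576 <= 594 < 625 = 25^2.
Iterate m_{i+1} = d_i*a_i - m_i, d_{i+1} = (594 - m_{i+1}^2)/d_i, a_{i+1} = floor((a_0 + m_{i+1})/d_{i+1}):
  m_1 = 1*24 - 0 = 24, d_1 = (594 - 24^2)/1 = 18/1 = 18, a_1 = floor((24 + 24)/18) = 2.
  m_2 = 18*2 - 24 = 12, d_2 = (594 - 12^2)/18 = 450/18 = 25, a_2 = floor((24 + 12)/25) = 1.
  m_3 = 25*1 - 12 = 13, d_3 = (594 - 13^2)/25 = 425/25 = 17, a_3 = floor((24 + 13)/17) = 2.
  m_4 = 17*2 - 13 = 21, d_4 = (594 - 21^2)/17 = 153/17 = 9, a_4 = floor((24 + 21)/9) = 5.
  m_5 = 9*5 - 21 = 24, d_5 = (594 - 24^2)/9 = 18/9 = 2, a_5 = floor((24 + 24)/2) = 24.
  m_6 = 2*24 - 24 = 24, d_6 = (594 - 24^2)/2 = 18/2 = 9, a_6 = floor((24 + 24)/9) = 5.
  m_7 = 9*5 - 24 = 21, d_7 = (594 - 21^2)/9 = 153/9 = 17, a_7 = floor((24 + 21)/17) = 2.
  m_8 = 17*2 - 21 = 13, d_8 = (594 - 13^2)/17 = 425/17 = 25, a_8 = floor((24 + 13)/25) = 1.
  m_9 = 25*1 - 13 = 12, d_9 = (594 - 12^2)/25 = 450/25 = 18, a_9 = floor((24 + 12)/18) = 2.
  m_10 = 18*2 - 12 = 24, d_10 = (594 - 24^2)/18 = 18/18 = 1, a_10 = floor((24 + 24)/1) = 48.
  m_11 = 1*48 - 24 = 24, d_11 = (594 - 24^2)/1 = 18/1 = 18: (m_11, d_11) = (m_1, d_1) = (24, 18), so from here the quotients repeat a_1, ..., a_10; the period length is 10.
Hence the expansion of sqrt(594) is a_0 = 24 followed by the repeating block 2, 1, 2, 5, 24, 5, 2, 1, 2, 48 (period 10).

[24; (2, 1, 2, 5, 24, 5, 2, 1, 2, 48)]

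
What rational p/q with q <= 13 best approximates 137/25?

71/13

Expand x = 137/25 as a continued fraction with the Euclidean algorithm:
  137 = 5*25 + 12, so a_0 = 5.
  25 = 2*12 + 1, so a_1 = 2.
  12 = 12*1 + 0, so a_2 = 12.
so x = [5; 2, 12].
Convergents (p_i = a_i*p_{i-1} + p_{i-2}, q_i = a_i*q_{i-1} + q_{i-2} with p_{-2}=0, p_{-1}=1, q_{-2}=1, q_{-1}=0), until the denominator exceeds 13:
  i=0: a_0=5, p_0 = 5*1 + 0 = 5, q_0 = 5*0 + 1 = 1.
  i=1: a_1=2, p_1 = 2*5 + 1 = 11, q_1 = 2*1 + 0 = 2.
  i=2: a_2=12, p_2 = 12*11 + 5 = 137, q_2 = 12*2 + 1 = 25.
q_2 = 25 > 13, so the last convergent with denominator <= 13 is p_1/q_1 = 11/2.
The closest fraction with denominator <= 13 is either p_1/q_1 or the intermediate fraction (k*p_1 + p_0)/(k*q_1 + q_0) with the largest k >= 1 whose denominator stays <= 13; these approach x as k grows, and every other convergent or intermediate fraction in range is farther away.
Largest k: floor((13 - q_0)/q_1) = floor((13 - 1)/2) = 6.
That gives (6*11 + 5)/(6*2 + 1) = 71/13.
Compare the errors: |x - 11/2| = |137*2 - 11*25|/(25*2) = 1/50, and |x - 71/13| = |137*13 - 71*25|/(25*13) = 6/325.
Cross-multiplying, 6*50 = 300 < 325 = 1*325, so 6/325 is smaller: the intermediate fraction 71/13 is closer to x than 11/2.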